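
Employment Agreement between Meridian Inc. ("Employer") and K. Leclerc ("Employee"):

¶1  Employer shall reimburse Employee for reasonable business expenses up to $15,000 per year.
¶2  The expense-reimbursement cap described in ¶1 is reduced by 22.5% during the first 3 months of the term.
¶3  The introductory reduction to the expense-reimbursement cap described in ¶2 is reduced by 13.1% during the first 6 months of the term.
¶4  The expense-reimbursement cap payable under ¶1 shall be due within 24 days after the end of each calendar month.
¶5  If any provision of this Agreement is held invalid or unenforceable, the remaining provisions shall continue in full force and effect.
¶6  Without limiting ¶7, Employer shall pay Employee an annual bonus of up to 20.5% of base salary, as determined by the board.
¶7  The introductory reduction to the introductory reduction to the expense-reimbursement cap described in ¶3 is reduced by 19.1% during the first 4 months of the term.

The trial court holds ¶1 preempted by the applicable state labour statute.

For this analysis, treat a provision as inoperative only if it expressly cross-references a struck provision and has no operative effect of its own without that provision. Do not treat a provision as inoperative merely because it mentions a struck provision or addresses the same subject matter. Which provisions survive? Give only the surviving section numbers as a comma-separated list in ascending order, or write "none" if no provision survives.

5, 6

¶1 is struck. The whole of ¶2 is the introductory reduction to the expense-reimbursement cap, defined by reference to ¶1, so ¶2 cannot stand once ¶1 is removed. ¶4 operates only by reference to ¶1, so it falls with ¶1. ¶3 does nothing except set the introductory reduction to the introductory reduction to the expense-reimbursement cap by reference to ¶2; with ¶2 gone it has no independent effect and is inoperative. The whole of ¶7 is the introductory reduction to the introductory reduction to the introductory reduction to the expense-reimbursement cap, defined by reference to ¶3, so ¶7 cannot stand once ¶3 is removed. Although ¶6 refers to ¶7, its operative terms do not depend on ¶7, so it remains in effect. ¶5 is a severability clause and preserves every provision that can still be given independent effect. That leaves ¶5 and ¶6 in effect.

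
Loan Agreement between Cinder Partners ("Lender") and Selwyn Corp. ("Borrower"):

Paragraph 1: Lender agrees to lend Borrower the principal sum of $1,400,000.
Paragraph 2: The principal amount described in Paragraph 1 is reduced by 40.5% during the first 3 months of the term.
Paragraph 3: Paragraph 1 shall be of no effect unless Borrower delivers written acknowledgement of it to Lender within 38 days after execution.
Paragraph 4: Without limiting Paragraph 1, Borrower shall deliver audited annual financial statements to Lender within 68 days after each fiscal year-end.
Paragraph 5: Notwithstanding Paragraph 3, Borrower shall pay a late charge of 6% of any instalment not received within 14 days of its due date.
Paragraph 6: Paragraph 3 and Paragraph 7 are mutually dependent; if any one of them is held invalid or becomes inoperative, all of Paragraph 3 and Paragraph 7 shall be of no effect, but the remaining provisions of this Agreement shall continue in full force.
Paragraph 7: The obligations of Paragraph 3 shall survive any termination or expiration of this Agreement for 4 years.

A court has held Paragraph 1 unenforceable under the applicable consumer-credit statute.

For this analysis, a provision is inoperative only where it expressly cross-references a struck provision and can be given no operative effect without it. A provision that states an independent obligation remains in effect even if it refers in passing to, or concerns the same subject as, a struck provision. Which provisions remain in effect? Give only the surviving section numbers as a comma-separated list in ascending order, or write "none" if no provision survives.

4, 5, 6

Paragraph 1 is struck. Paragraph 2 operates only by reference to Paragraph 1, so it falls with Paragraph 1. Paragraph 3 has no operative effect of its own apart from Paragraph 1 and is therefore inoperative. Paragraph 7 operates only by reference to Paragraph 3, so it falls with Paragraph 3. Paragraph 4 mentions Paragraph 1 but its own obligation stands independently of Paragraph 1, so Paragraph 4 is not affected. Paragraph 5 mentions Paragraph 3 but its own obligation stands independently of Paragraph 3, so Paragraph 5 is not affected. Paragraph 6 declares Paragraph 3 and Paragraph 7 mutually dependent; since one of them has fallen, all of them are of no effect. The remainder continues in force under Paragraph 6. That leaves Paragraph 4, Paragraph 5, and Paragraph 6 in effect.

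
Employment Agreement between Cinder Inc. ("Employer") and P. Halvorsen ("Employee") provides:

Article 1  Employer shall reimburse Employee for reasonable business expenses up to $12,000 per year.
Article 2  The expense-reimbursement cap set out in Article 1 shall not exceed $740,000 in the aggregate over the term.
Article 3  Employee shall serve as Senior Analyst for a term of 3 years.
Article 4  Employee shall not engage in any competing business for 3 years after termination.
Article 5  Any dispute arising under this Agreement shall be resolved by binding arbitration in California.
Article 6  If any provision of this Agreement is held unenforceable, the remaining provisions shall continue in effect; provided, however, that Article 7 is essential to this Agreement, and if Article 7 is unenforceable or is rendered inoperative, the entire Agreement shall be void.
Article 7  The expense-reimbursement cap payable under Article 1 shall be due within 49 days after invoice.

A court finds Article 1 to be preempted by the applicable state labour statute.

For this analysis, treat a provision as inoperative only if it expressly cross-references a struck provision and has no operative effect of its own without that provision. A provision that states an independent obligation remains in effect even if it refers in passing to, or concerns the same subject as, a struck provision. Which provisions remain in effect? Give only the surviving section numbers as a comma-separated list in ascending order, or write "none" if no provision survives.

none

Article 1 is struck. The whole of Article 2 is the aggregate cap on the expense-reimbursement cap, defined by reference to Article 1, so Article 2 cannot stand once Article 1 is removed. Article 7 does nothing except set the payment deadline for the expense-reimbursement cap by reference to Article 1; with Article 1 gone it has no independent effect and is inoperative. Article 6 makes Article 7 an essential term, and Article 7 has been rendered inoperative by the cascade; under Article 6, the entire Agreement is therefore void. No provision of the Agreement survives.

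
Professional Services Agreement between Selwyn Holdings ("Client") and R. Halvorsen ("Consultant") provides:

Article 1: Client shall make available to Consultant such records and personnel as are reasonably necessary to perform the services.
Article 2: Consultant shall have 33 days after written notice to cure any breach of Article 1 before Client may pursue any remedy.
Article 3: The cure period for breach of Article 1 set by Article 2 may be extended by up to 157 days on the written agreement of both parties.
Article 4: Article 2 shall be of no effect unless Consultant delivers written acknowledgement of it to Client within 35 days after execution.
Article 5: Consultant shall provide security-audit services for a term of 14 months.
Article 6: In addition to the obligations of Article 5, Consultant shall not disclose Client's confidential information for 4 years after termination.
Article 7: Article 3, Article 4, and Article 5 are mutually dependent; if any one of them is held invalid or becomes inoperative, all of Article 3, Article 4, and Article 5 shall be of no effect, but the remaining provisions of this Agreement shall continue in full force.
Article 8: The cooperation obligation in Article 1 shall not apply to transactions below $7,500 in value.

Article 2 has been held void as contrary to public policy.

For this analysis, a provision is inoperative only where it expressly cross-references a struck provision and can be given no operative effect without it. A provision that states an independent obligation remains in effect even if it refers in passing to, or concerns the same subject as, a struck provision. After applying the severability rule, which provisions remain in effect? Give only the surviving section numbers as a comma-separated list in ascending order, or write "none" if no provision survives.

1, 6, 7, 8

Article 2 is struck. Article 3 does nothing except set the extension of the cure period for breach of Article 1 by reference to Article 2; with Article 2 gone it has no independent effect and is inoperative. Article 4 has no operative effect of its own apart from Article 2 and is therefore inoperative. Article 6 mentions Article 5 but its own obligation stands independently of Article 5, so Article 6 is not affected. Article 7 declares Article 3, Article 4, and Article 5 mutually dependent; since one of them has fallen, all of them are of no effect. That brings down Article 5 as well. The remainder continues in force under Article 7. That leaves Article 1, Article 6, Article 7, and Article 8 in effect.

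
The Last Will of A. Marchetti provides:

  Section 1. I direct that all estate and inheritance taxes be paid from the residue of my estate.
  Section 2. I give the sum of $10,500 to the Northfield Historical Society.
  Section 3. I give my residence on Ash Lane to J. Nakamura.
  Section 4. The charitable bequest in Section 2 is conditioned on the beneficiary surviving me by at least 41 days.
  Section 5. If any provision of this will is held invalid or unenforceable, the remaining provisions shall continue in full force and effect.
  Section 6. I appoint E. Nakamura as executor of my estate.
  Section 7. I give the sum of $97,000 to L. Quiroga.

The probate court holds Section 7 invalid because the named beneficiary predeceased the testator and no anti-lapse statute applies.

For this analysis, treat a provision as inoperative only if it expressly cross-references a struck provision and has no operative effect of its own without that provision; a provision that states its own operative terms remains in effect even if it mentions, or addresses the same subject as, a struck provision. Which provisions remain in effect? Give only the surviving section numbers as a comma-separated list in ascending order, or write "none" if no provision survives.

Section 7 is struck. Nothing else in the will is defined by reference to Section 7. Under the severability clause in Section 5, the remaining provisions continue in force. The provisions still in force are Section 1, Section 2, Section 3, Section 4, Section 5, and Section 6.

1, 2, 3, 4, 5, 6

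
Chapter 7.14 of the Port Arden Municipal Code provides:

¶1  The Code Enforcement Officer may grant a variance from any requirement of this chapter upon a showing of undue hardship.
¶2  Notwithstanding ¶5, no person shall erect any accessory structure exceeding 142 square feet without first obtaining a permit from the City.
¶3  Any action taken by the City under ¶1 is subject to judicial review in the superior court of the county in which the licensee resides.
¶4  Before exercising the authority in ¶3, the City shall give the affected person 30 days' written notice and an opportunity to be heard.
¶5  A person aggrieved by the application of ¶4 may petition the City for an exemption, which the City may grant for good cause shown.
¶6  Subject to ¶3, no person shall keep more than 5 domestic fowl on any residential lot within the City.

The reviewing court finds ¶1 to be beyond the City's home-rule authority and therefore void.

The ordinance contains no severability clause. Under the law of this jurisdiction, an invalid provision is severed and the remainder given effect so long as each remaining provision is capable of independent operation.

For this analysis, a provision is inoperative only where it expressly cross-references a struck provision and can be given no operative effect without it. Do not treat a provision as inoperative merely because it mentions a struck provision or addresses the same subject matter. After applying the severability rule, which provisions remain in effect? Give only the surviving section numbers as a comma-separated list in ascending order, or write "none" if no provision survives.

¶1 is struck. ¶3 merely fixes the judicial-review right for ¶1; with ¶1 gone it has nothing to operate on and falls away. The only function of ¶4 is the notice-and-hearing requirement for ¶3, so it cannot stand once ¶3 is removed. ¶5 merely fixes the exemption procedure for ¶4; with ¶4 gone it has nothing to operate on and falls away. ¶2 mentions ¶5 but its own obligation stands independently of ¶5, so ¶2 is not affected. ¶6 mentions ¶3 but its own obligation stands independently of ¶3, so ¶6 is not affected. Under the stated default rule, only provisions that cannot operate independently fall away; the rest are enforced. The provisions still in force are ¶2 and ¶6.

2, 6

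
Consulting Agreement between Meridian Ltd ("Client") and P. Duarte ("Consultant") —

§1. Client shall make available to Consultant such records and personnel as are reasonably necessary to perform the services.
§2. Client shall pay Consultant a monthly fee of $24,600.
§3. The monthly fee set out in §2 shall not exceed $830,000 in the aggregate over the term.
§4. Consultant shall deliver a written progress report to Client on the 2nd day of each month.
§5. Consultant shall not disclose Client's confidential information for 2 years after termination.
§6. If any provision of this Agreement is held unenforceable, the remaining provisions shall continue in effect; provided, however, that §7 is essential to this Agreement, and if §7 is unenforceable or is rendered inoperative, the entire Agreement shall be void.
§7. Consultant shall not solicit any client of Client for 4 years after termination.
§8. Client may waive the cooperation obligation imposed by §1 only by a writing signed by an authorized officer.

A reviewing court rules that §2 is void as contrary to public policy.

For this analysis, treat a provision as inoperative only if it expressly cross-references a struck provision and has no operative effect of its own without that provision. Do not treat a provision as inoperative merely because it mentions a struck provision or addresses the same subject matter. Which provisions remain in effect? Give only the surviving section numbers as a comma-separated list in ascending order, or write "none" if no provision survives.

1, 4, 5, 6, 7, 8

§2 is struck. §3 does nothing except set the aggregate cap on the monthly fee by reference to §2; with §2 gone it has no independent effect and is inoperative. §6 makes §7 an essential term, but §7 is unaffected, so the severability proviso in §6 preserves the remaining provisions. The provisions still in force are §1, §4, §5, §6, §7, and §8.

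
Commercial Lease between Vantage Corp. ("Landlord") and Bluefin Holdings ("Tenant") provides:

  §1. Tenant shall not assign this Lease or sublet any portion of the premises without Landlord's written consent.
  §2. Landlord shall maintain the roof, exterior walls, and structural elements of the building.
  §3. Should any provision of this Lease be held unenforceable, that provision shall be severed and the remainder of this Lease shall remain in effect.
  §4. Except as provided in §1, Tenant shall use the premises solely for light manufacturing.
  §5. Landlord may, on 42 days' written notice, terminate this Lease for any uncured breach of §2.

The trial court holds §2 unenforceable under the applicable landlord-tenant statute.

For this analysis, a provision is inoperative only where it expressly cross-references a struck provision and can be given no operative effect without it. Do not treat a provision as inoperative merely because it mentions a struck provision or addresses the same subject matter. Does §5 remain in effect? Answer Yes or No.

No

§2 is struck. §5 merely fixes the termination right for breach of §2; with §2 gone it has nothing to operate on and falls away. Under the severability clause in §3, the remaining provisions continue in force. That leaves §1, §3, and §4 in effect. §5 is among the inoperative provisions, so the answer is no.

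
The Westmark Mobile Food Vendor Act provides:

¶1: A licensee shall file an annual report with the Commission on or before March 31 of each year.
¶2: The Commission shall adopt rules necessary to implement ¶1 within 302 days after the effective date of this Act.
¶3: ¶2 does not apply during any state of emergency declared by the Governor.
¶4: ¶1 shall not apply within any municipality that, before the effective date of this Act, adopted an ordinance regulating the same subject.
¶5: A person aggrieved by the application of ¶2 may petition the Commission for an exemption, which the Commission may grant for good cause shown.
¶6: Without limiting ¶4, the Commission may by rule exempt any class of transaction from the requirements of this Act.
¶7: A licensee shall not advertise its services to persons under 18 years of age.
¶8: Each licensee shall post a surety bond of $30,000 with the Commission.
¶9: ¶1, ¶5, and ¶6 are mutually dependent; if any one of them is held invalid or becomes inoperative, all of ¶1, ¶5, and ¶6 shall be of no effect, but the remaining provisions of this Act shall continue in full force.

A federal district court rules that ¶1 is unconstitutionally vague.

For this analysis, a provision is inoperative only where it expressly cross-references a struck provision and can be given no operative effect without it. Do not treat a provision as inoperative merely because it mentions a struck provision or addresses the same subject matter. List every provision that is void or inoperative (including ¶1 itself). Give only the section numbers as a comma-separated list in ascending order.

1, 2, 3, 4, 5, 6

¶1 is struck. The only function of ¶2 is the rulemaking mandate for ¶1, so it cannot stand once ¶1 is removed. The only function of ¶4 is the local-preemption carve-out from ¶1, so it cannot stand once ¶1 is removed. ¶3 has no operative effect of its own apart from ¶2 and is therefore inoperative. ¶5 operates only by reference to ¶2, so it falls with ¶2. ¶9 declares ¶1, ¶5, and ¶6 mutually dependent; since one of them has fallen, all of them are of no effect. That brings down ¶6 as well. The remainder continues in force under ¶9. That leaves ¶7, ¶8, and ¶9 in effect.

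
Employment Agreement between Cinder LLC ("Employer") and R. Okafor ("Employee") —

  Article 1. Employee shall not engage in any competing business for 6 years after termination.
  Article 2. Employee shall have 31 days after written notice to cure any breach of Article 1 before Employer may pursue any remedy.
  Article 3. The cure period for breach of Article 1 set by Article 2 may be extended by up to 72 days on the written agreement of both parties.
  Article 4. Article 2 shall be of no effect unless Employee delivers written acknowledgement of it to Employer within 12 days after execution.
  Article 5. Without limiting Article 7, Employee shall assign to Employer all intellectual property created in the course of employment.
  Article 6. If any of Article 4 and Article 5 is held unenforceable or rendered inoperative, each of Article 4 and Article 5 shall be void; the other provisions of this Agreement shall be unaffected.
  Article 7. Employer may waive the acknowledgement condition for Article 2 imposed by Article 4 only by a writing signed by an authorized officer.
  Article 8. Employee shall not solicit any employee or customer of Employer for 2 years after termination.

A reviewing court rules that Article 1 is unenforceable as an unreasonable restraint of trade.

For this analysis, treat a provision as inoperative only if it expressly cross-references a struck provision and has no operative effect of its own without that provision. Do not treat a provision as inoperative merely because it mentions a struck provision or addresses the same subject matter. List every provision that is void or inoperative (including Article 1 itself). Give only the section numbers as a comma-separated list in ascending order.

1, 2, 3, 4, 5, 7

Article 1 is struck. The only function of Article 2 is the cure period for breach of Article 1, so it cannot stand once Article 1 is removed. Article 3 does nothing except set the extension of the cure period for breach of Article 1 by reference to Article 2; with Article 2 gone it has no independent effect and is inoperative. Article 4 merely fixes the acknowledgement condition for Article 2; with Article 2 gone it has nothing to operate on and falls away. Article 7 operates only by reference to Article 4, so it falls with Article 4. Article 6 declares Article 4 and Article 5 mutually dependent; since one of them has fallen, all of them are of no effect. That brings down Article 5 as well. The remainder continues in force under Article 6. Article 6 and Article 8 remain in effect.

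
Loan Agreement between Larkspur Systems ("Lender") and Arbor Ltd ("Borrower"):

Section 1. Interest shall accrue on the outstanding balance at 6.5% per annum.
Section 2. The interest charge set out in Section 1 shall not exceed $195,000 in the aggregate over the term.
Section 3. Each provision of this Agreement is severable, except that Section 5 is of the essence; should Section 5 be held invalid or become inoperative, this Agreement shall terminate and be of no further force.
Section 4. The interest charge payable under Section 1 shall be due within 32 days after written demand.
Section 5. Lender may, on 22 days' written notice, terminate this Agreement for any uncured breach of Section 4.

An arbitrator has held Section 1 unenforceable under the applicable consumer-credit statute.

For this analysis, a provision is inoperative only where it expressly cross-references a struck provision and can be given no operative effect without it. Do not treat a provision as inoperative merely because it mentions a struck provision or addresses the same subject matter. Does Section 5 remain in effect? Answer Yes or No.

No

Section 1 is struck. Section 2 does nothing except set the aggregate cap on the interest charge by reference to Section 1; with Section 1 gone it has no independent effect and is inoperative. Section 4 does nothing except set the payment deadline for the interest charge by reference to Section 1; with Section 1 gone it has no independent effect and is inoperative. The only function of Section 5 is the termination right for breach of Section 4, so it cannot stand once Section 4 is removed. Section 3 makes Section 5 an essential term, and Section 5 has been rendered inoperative by the cascade; under Section 3, the entire Agreement is therefore void. No provision of the Agreement survives. Section 5 is among the inoperative provisions, so the answer is no.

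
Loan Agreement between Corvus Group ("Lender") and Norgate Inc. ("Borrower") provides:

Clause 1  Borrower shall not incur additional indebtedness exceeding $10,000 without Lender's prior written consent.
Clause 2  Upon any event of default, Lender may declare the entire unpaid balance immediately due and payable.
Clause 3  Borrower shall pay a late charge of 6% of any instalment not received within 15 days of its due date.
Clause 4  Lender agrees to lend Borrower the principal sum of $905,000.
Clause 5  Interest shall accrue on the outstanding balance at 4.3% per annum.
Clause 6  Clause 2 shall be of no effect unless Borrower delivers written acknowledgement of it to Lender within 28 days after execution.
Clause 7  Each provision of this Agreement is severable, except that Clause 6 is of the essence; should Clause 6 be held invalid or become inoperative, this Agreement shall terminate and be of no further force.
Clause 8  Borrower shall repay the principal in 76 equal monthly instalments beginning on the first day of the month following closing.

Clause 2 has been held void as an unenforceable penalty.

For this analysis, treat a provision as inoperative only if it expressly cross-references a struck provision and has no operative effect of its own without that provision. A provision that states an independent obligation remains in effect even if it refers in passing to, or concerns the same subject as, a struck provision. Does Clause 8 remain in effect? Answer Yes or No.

Clause 2 is struck. The only function of Clause 6 is the acknowledgement condition for Clause 2, so it cannot stand once Clause 2 is removed. Clause 7 makes Clause 6 an essential term, and Clause 6 has been rendered inoperative by the cascade; under Clause 7, the entire Agreement is therefore void. No provision of the Agreement survives. Clause 8 is among the inoperative provisions, so the answer is no.

No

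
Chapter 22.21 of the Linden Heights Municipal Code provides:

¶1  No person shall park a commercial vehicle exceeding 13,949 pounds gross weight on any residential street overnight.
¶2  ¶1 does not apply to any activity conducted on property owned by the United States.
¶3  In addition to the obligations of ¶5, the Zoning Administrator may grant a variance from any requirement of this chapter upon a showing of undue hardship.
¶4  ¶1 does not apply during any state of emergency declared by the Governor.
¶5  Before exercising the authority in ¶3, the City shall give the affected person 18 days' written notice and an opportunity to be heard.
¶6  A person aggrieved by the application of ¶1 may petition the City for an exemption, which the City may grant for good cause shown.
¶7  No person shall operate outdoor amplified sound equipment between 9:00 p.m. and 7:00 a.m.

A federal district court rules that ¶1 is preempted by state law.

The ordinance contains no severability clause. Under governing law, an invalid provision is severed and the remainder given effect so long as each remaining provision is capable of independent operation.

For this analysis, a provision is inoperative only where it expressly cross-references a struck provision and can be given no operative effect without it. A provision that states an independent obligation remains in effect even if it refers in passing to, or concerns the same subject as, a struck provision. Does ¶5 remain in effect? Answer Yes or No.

Yes

¶1 is struck. The only function of ¶2 is the public-property exemption from ¶1, so it cannot stand once ¶1 is removed. ¶4 merely fixes the emergency suspension of ¶1; with ¶1 gone it has nothing to operate on and falls away. ¶6 has no operative effect of its own apart from ¶1 and is therefore inoperative. With no severability clause, the stated default rule severs what cannot stand and enforces each remaining provision that can operate on its own. The provisions still in force are ¶3, ¶5, and ¶7. ¶5 is among the surviving provisions, so the answer is yes.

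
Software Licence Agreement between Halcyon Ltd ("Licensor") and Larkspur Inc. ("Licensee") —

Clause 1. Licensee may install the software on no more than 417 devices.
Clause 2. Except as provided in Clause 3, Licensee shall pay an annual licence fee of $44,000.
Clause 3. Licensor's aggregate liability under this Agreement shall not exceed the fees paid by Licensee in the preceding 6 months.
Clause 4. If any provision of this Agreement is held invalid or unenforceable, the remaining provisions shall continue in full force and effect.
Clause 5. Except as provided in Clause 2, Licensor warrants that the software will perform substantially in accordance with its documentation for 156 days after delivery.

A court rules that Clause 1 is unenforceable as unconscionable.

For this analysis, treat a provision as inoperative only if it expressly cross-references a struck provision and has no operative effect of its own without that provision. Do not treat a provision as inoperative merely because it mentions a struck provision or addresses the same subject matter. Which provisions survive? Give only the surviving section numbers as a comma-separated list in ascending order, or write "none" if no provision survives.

2, 3, 4, 5

Clause 1 is struck. No other provision's operative terms depend on Clause 1. Clause 4 is a severability clause and preserves every provision that can still be given independent effect. Clause 2, Clause 3, Clause 4, and Clause 5 remain in effect.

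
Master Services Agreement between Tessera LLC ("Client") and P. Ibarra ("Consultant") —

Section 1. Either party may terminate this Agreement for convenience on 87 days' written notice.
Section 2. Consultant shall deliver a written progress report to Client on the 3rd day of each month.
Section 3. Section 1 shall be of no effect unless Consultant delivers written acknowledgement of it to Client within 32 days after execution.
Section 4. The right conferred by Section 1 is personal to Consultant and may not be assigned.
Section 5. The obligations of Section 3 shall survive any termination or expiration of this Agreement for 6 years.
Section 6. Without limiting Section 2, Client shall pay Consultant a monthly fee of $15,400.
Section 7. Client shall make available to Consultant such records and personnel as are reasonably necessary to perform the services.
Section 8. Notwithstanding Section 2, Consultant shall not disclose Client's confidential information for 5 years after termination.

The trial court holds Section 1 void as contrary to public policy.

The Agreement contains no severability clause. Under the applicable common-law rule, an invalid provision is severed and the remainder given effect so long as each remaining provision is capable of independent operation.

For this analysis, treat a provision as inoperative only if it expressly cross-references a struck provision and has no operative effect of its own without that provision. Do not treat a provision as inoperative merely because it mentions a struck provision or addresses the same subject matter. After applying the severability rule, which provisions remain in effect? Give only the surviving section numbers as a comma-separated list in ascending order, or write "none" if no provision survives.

Section 1 is struck. The only function of Section 3 is the acknowledgement condition for Section 1, so it cannot stand once Section 1 is removed. The only function of Section 4 is the non-assignment of Section 1, so it cannot stand once Section 1 is removed. The only function of Section 5 is the survival period for Section 3, so it cannot stand once Section 3 is removed. With no severability clause, the stated default rule severs what cannot stand and enforces each remaining provision that can operate on its own. That leaves Section 2, Section 6, Section 7, and Section 8 in effect.

2, 6, 7, 8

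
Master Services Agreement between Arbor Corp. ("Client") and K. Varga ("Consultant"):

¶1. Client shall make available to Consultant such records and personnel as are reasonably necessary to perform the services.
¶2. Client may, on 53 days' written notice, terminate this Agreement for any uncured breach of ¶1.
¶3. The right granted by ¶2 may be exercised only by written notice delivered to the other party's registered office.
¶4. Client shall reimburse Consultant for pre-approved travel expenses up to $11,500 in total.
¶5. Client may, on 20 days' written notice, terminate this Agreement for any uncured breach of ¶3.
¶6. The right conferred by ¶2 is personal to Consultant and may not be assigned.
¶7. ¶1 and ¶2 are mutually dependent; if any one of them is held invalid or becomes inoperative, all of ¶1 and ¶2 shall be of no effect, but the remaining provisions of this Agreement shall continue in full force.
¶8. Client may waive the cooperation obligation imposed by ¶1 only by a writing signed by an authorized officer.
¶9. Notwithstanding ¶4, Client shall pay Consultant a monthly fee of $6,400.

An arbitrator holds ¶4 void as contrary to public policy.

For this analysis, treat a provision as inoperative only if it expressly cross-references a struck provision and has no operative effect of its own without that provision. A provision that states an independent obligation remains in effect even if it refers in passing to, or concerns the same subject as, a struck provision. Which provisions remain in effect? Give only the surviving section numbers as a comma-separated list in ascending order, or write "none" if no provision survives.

1, 2, 3, 5, 6, 7, 8, 9

¶4 is struck. ¶9 mentions ¶4 but its own obligation stands independently of ¶4, so ¶9 is not affected. No other provision's operative terms depend on ¶4. ¶7 ties ¶1 and ¶2 together, but none of those is affected here; the remaining provisions continue in force under ¶7. ¶1, ¶2, ¶3, ¶5, ¶6, ¶7, ¶8, and ¶9 remain in effect.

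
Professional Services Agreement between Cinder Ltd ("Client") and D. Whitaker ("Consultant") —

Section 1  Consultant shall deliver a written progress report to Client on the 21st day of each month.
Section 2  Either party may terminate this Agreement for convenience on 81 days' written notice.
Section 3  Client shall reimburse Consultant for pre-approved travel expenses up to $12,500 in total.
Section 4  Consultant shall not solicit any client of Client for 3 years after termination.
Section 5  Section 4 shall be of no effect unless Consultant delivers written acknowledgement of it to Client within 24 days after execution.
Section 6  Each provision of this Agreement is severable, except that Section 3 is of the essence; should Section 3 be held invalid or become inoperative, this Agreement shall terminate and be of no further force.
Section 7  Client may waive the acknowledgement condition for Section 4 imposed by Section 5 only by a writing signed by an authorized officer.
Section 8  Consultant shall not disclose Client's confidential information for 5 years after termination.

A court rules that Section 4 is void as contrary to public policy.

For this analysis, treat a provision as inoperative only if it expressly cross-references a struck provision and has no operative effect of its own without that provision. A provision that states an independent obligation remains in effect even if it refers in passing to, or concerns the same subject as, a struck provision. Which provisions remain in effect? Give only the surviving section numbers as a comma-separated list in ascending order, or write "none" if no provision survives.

1, 2, 3, 6, 8

Section 4 is struck. Section 5 merely fixes the acknowledgement condition for Section 4; with Section 4 gone it has nothing to operate on and falls away. The only function of Section 7 is the waiver condition for Section 5, so it cannot stand once Section 5 is removed. Section 6 makes Section 3 an essential term, but Section 3 is unaffected, so the severability proviso in Section 6 preserves the remaining provisions. That leaves Section 1, Section 2, Section 3, Section 6, and Section 8 in effect.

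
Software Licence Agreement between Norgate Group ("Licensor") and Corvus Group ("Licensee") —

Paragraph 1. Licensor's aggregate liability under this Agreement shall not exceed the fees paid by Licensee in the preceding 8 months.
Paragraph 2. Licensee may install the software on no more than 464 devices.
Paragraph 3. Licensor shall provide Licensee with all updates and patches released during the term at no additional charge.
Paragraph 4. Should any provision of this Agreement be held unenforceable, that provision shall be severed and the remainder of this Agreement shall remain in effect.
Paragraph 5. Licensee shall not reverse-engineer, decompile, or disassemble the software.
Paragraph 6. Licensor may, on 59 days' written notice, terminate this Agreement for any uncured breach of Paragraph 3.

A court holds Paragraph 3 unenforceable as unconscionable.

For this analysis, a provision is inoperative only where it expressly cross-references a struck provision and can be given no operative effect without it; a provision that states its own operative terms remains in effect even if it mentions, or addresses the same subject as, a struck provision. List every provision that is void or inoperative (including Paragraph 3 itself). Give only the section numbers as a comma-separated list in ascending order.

3, 6

Paragraph 3 is struck. The only function of Paragraph 6 is the termination right for breach of Paragraph 3, so it cannot stand once Paragraph 3 is removed. Paragraph 4 is a severability clause and preserves every provision that can still be given independent effect. The provisions still in force are Paragraph 1, Paragraph 2, Paragraph 4, and Paragraph 5.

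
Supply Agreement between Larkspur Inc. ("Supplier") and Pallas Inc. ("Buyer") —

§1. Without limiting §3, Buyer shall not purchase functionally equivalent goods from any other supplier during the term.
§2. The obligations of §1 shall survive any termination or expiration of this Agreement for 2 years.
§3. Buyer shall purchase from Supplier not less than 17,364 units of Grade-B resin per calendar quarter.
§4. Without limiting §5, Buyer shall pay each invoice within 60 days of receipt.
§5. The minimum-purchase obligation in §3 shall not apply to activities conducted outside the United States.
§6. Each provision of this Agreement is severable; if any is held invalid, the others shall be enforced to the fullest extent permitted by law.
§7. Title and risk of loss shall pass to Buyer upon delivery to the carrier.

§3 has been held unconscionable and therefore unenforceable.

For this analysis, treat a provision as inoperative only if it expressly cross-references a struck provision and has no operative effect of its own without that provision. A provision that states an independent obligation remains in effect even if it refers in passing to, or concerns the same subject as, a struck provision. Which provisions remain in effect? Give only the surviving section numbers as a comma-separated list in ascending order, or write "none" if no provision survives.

§3 is struck. §5 operates only by reference to §3, so it falls with §3. Although §1 refers to §3, its operative terms do not depend on §3, so it remains in effect. Although §4 refers to §5, its operative terms do not depend on §5, so it remains in effect. Under the severability clause in §6, the remaining provisions continue in force. The provisions still in force are §1, §2, §4, §6, and §7.

1, 2, 4, 6, 7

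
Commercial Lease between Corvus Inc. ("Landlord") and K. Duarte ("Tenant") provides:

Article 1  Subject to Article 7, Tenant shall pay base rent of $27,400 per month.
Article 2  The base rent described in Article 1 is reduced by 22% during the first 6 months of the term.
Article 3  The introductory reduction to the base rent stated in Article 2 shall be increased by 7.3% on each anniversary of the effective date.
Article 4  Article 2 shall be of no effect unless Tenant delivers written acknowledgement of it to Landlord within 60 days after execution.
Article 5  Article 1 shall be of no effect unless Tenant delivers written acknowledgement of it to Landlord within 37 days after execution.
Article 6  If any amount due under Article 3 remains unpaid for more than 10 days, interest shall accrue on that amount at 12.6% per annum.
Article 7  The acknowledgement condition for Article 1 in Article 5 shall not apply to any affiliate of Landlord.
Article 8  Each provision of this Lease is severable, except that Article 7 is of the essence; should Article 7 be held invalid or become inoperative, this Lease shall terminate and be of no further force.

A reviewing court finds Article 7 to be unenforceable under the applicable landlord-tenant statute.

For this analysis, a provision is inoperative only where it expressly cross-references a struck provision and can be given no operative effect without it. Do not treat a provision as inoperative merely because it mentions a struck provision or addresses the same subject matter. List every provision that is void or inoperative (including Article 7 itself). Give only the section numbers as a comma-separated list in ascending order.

Article 7 is struck. Nothing else in the Lease is defined by reference to Article 7. Article 8 makes Article 7 an essential term, and Article 7 is the provision held invalid; under Article 8, the entire Lease is therefore void. No provision of the Lease survives.

1, 2, 3, 4, 5, 6, 7, 8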